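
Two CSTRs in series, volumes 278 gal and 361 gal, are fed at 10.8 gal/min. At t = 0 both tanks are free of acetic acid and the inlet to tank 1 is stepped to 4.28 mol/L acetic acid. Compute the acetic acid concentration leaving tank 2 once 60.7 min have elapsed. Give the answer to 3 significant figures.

Each tank obeys Vᵢ dCᵢ/dt = Q(Cᵢ₋₁ − Cᵢ), so τᵢ = Vᵢ/Q.
τ₁ = 278/10.8 = 25.741 min; τ₂ = 361/10.8 = 33.426 min.
Solving the cascade with C₁(0)=C₂(0)=0 gives C₂(t) = C_in[1 − (τ₁ e^(−t/τ₁) − τ₂ e^(−t/τ₂))/(τ₁ − τ₂)].
At t = 60.7: e^(−t/τ₁) = 0.094597, e^(−t/τ₂) = 0.16268.
C₂ = 4.28·[1 − (25.741·0.094597 − 33.426·0.16268)/(-7.6852)] = 4.28·0.60927 = 2.6077 mol/L.

2.61 mol/L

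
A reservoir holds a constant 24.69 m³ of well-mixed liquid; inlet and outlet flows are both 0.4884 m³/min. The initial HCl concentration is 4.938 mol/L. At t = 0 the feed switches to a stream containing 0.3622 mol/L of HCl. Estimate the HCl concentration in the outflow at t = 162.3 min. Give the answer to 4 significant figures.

Transient balance on the dissolved component: V dC/dt = Q(C_in − C).
Rewrite as dC/dt + C/τ = C_in/τ, τ = V/Q = 50.5528 min.
This is linear first-order; C(t) = C_in + (C₀ − C_in) e^(−t/τ).
C(162.3) = 0.3622 + (4.938 − 0.3622)·e^(−162.3/50.5528) = 0.3622 + (4.57580)·0.0403363 = 0.546771 mol/L.

0.5468 mol/L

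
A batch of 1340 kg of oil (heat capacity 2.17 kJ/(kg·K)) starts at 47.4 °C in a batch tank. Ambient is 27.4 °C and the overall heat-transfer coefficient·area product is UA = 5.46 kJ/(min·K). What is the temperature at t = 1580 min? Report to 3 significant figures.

28.4 °C

M c_p dT/dt = −UA(T − T_amb).
dT/dt = (T_ss − T)/τ with T_ss = T_amb = 27.400 °C, τ = M c_p/UA = 1340·2.17/5.46 = 532.56 min.
This is linear first-order; T(t) = T_ss + (T₀ − T_ss) e^(−t/τ).
T(1580) = 27.400 + (20.000)·0.051469 = 28.429 °C.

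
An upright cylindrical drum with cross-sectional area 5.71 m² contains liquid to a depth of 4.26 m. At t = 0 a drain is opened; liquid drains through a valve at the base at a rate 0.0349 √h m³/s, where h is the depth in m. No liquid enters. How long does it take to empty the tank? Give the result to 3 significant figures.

With no inflow, A dh/dt = −0.0349 √h.
This is separable: 2 d(√h)/dt = −0.0349/A, so √h = √h₀ − (0.0349/(2A)) t.
Tank is empty when √h = 0: t_empty = 2A√h₀/0.0349.
t_empty = 2·5.71·√4.26/0.0349 = 11.420·2.0640/0.0349 = 675.38 s.

675 s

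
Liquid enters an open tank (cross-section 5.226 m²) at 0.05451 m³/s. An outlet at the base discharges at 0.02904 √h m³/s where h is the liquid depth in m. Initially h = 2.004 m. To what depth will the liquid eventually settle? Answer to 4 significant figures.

3.523 m

Unsteady balance on liquid volume: A dh/dt = Q_in − 0.02904 √h. At steady state dh/dt = 0:
Q_in = 0.02904 √h_ss ⇒ √h_ss = 0.05451/0.02904 = 1.87707.
h_ss = 1.87707² = 3.52338 m. (Since h₀ = 2.004 m < h_ss, the level will rise toward this value.)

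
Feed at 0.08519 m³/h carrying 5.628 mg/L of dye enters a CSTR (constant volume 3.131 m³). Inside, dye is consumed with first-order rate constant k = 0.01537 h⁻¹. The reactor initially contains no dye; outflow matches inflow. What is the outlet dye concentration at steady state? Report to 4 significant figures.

V dC/dt = Q(C_in − C) − k V C.
At steady state: 0 = Q C_in − (Q + kV) C_ss, so C_ss = Q C_in/(Q + kV).
C_ss = 0.08519·5.628/(0.08519 + 0.01537·3.131) = 0.479449/0.133313 = 3.59641 mg/L.

3.596 mg/L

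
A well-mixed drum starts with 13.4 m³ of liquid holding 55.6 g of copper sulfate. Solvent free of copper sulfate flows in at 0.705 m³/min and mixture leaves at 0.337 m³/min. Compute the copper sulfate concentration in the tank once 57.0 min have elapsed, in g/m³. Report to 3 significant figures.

0.683 g/m³

Let m(t) be the amount of copper sulfate. Volume: V(t) = V₀ + (Q_in − Q_out) t = 13.4 + 0.36800 t; V(57.0) = 34.376 m³.
No copper sulfate enters, so dm/dt = −Q_out · (m/V).
dm/m = −Q_out dt/(V₀ + 0.36800 t); integrating gives ln(m/m₀) = −(Q_out/(Q_in−Q_out)) ln(V/V₀).
m = m₀ (V₀/V)^(Q_out/(Q_in−Q_out)) = 55.6 × (13.4/34.376)^(0.91576) = 23.463 g.
C = m/V = 23.463/34.376 = 0.68255 g/m³.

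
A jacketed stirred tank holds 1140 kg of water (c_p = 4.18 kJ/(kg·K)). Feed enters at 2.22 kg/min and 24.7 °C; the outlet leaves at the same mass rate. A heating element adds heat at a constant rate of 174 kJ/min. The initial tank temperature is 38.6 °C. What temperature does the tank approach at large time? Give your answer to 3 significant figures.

43.5 °C

Energy balance: M c_p dT/dt = ṁ c_p (T_in − T) + 174.
At steady state dT/dt = 0 ⇒ T_ss = T_in + Q̇/(ṁ c_p) = 24.7 + 174/(2.22·4.18) = 43.451 °C.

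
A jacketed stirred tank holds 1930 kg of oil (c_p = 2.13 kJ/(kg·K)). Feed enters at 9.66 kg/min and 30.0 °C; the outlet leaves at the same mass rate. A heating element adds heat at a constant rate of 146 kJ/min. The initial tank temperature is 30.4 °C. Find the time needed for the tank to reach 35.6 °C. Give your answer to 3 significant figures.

M c_p dT/dt = ṁ c_p (T_in − T) + Q̇.
τ = M/ṁ = 199.79 min; T_ss = T_in + Q̇/(ṁ c_p) = 37.096 °C.
T(t) = T_ss + (T₀ − T_ss) e^(−t/τ). Set T = 35.6:
e^(−t/τ) = (35.6 − 37.096)/(30.4 − 37.096) = 0.22338
t = −199.79 · ln(0.22338) = 299.46 min.

299 min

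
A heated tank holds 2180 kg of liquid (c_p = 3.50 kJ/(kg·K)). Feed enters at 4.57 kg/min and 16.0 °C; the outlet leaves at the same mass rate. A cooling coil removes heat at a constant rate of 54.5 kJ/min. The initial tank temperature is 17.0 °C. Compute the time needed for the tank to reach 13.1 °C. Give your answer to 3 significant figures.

Energy balance: M c_p dT/dt = ṁ c_p (T_in − T) − 54.5.
τ = M/ṁ = 477.02 min; T_ss = T_in − Q̇/(ṁ c_p) = 12.593 °C.
T(t) = T_ss + (T₀ − T_ss) e^(−t/τ). Set T = 13.1:
e^(−t/τ) = (13.1 − 12.593)/(17.0 − 12.593) = 0.11511
t = −477.02 · ln(0.11511) = 1031.3 min.

1030 min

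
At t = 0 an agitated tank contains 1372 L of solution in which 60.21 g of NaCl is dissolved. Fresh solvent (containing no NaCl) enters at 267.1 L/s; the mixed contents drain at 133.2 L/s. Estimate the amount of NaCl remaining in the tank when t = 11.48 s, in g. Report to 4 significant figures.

28.51 g

Total volume: dV/dt = Q_in − Q_out = 133.900 L/s, so V(t) = 1372 + 133.900 t and V(11.48) = 2909.17 L.
Species balance (pure solvent in): dm/dt = −Q_out · m/V(t).
Separate: dm/m = −Q_out dt/V(t) ⇒ ln(m/m₀) = −(Q_out/(Q_in−Q_out)) ln(V/V₀).
m = m₀ (V₀/V)^(Q_out/(Q_in−Q_out)) = 60.21 × (1372/2909.17)^(0.994772) = 28.5075 g.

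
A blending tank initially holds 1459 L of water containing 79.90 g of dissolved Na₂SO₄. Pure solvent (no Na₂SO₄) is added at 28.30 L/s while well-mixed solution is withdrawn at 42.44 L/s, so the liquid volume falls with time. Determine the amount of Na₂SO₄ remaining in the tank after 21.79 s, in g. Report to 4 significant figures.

39.20 g

Let m(t) be the amount of Na₂SO₄. Volume: V(t) = V₀ + (Q_in − Q_out) t = 1459 − 14.1400 t; V(21.79) = 1150.89 L.
Species balance (pure solvent in): dm/dt = −Q_out · m/V(t).
Separate: dm/m = −Q_out dt/V(t) ⇒ ln(m/m₀) = −(Q_out/(Q_in−Q_out)) ln(V/V₀).
m = m₀ (V₀/V)^(Q_out/(Q_in−Q_out)) = 79.90 × (1459/1150.89)^(-3.00141) = 39.2045 g.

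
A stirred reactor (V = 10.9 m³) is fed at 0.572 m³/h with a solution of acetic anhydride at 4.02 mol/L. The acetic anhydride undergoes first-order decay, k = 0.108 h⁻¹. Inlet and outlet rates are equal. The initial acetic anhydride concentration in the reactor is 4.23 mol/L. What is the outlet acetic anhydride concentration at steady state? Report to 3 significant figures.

Accumulation = in − out − consumed: V dC/dt = Q C_in − Q C − k V C.
At steady state: 0 = Q C_in − (Q + kV) C_ss, so C_ss = Q C_in/(Q + kV).
C_ss = 0.572·4.02/(0.572 + 0.108·10.9) = 2.2994/1.7492 = 1.3146 mol/L.

1.31 mol/L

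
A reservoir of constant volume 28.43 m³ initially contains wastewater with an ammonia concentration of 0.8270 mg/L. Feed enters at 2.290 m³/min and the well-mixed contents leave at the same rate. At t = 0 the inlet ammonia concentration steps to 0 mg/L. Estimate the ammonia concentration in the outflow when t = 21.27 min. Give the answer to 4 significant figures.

0.1491 mg/L

Transient balance on the dissolved component: V dC/dt = Q(C_in − C).
Time constant τ = V/Q = 28.43/2.290 = 12.4148 min.
Integrating: C(t) = C_in + (C₀ − C_in) e^(−t/τ).
C(21.27) = 0 + (0.8270 − 0)·e^(−21.27/12.4148) = 0 + (0.827000)·0.180275 = 0.149088 mg/L.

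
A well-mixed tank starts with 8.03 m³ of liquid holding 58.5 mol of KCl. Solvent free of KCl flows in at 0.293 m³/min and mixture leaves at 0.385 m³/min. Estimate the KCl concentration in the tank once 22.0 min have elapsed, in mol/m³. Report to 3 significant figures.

2.89 mol/m³

Let m(t) be the amount of KCl. Volume: V(t) = V₀ + (Q_in − Q_out) t = 8.03 − 0.092000 t; V(22.0) = 6.0060 m³.
Solute balance: dm/dt = 0 − Q_out C = −Q_out m/V(t).
dm/m = −Q_out dt/(V₀ − 0.092000 t); integrating gives ln(m/m₀) = −(Q_out/(Q_in−Q_out)) ln(V/V₀).
m = m₀ (V₀/V)^(Q_out/(Q_in−Q_out)) = 58.5 × (8.03/6.0060)^(-4.1848) = 17.351 mol.
C = m/V = 17.351/6.0060 = 2.8890 mol/m³.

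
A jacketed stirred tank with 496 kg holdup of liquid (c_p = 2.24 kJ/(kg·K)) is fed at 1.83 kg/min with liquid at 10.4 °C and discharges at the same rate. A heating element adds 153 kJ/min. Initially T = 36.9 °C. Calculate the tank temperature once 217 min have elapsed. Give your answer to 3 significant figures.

M c_p dT/dt = ṁ c_p (T_in − T) + Q̇.
Rearrange: dT/dt = (T_ss − T)/τ with τ = M/ṁ = 271.04 min and T_ss = T_in + Q̇/(ṁ c_p) = 47.724 °C.
This is linear first-order; T(t) = T_ss + (T₀ − T_ss) e^(−t/τ).
T(217) = 47.724 + (-10.824)·e^(−217/271.04) = 47.724 + (-10.824)·0.44905 = 42.864 °C.

42.9 °C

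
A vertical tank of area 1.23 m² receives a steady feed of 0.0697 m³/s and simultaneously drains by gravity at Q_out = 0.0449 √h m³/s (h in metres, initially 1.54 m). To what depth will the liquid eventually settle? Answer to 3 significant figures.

Volume balance on the tank: A dh/dt = Q_in − 0.0449 √h. At steady state dh/dt = 0:
Q_in = 0.0449 √h_ss ⇒ √h_ss = 0.0697/0.0449 = 1.5523.
h_ss = 1.5523² = 2.4098 m. (Since h₀ = 1.54 m < h_ss, the level will rise toward this value.)

2.41 m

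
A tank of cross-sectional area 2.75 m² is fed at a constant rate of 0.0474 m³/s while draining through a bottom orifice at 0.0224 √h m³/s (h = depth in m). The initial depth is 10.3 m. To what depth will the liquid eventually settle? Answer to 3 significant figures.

4.48 m

Mass balance (ρ constant): A dh/dt = Q_in − 0.0224 √h. At steady state dh/dt = 0:
Q_in = 0.0224 √h_ss ⇒ √h_ss = 0.0474/0.0224 = 2.1161.
h_ss = 2.1161² = 4.4778 m. (Since h₀ = 10.3 m > h_ss, the level will fall toward this value.)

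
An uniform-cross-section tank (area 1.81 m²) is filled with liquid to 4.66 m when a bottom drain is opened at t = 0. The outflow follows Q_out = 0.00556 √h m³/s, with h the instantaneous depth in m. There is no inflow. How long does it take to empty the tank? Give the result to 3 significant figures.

1410 s

Accumulation of liquid (constant cross-section A): A dh/dt = −0.00556 √h.
∫ h^(−1/2) dh = −(0.00556/A) ∫ dt, giving 2√h = 2√h₀ − (0.00556/A) t.
Tank is empty when √h = 0: t_empty = 2A√h₀/0.00556.
t_empty = 2·1.81·√4.66/0.00556 = 3.6200·2.1587/0.00556 = 1405.5 s.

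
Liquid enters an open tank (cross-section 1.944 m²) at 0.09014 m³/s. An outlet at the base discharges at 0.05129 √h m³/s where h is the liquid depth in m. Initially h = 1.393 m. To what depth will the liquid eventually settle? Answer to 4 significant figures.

3.089 m

Level balance: A dh/dt = 0.09014 − 0.05129 √h. Setting dh/dt = 0:
Q_in = 0.05129 √h_ss ⇒ √h_ss = 0.09014/0.05129 = 1.75746.
h_ss = 1.75746² = 3.08866 m. (Since h₀ = 1.393 m < h_ss, the level will rise toward this value.)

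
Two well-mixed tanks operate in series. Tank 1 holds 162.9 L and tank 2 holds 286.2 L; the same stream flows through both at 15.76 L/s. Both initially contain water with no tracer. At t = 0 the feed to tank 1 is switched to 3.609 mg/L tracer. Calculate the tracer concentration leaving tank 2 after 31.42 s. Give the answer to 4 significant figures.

2.352 mg/L

Time constants: τᵢ = Vᵢ/Q for each well-mixed tank.
τ₁ = 162.9/15.76 = 10.3363 s; τ₂ = 286.2/15.76 = 18.1599 s.
Tank 1: C₁ = C_in(1 − e^(−t/τ₁)). Tank 2 (τ₁ ≠ τ₂): C₂ = C_in[1 − (τ₁ e^(−t/τ₁) − τ₂ e^(−t/τ₂))/(τ₁ − τ₂)].
At t = 31.42: e^(−t/τ₁) = 0.0478457, e^(−t/τ₂) = 0.177251.
C₂ = 3.609·[1 − (10.3363·0.0478457 − 18.1599·0.177251)/(-7.82360)] = 3.609·0.651782 = 2.35228 mg/L.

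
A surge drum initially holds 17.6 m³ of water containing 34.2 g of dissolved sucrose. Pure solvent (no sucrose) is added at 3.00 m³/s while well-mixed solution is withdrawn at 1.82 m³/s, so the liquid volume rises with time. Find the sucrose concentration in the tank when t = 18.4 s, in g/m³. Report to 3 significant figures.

Total volume: dV/dt = Q_in − Q_out = 1.1800 m³/s, so V(t) = 17.6 + 1.1800 t and V(18.4) = 39.312 m³.
No sucrose enters, so dm/dt = −Q_out · (m/V).
dm/m = −Q_out dt/(V₀ + 1.1800 t); integrating gives ln(m/m₀) = −(Q_out/(Q_in−Q_out)) ln(V/V₀).
m = m₀ (V₀/V)^(Q_out/(Q_in−Q_out)) = 34.2 × (17.6/39.312)^(1.5424) = 9.9019 g.
C = m/V = 9.9019/39.312 = 0.25188 g/m³.

0.252 g/m³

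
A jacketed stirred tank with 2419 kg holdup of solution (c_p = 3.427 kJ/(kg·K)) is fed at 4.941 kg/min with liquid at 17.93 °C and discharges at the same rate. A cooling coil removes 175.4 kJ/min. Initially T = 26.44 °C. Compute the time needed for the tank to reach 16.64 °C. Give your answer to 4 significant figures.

Unsteady energy balance on the tank contents: M c_p dT/dt = ṁ c_p (T_in − T) − 175.4.
τ = M/ṁ = 489.577 min; T_ss = T_in − Q̇/(ṁ c_p) = 7.57141 °C.
T(t) = T_ss + (T₀ − T_ss) e^(−t/τ). Set T = 16.64:
e^(−t/τ) = (16.64 − 7.57141)/(26.44 − 7.57141) = 0.480618
t = −489.577 · ln(0.480618) = 358.704 min.

358.7 min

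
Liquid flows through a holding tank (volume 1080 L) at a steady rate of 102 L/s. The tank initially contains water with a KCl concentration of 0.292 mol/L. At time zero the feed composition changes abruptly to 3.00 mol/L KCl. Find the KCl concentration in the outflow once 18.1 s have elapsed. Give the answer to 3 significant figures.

2.51 mol/L

Accumulation = in − out for the solute gives V dC/dt = Q(C_in − C).
Rewrite as dC/dt + C/τ = C_in/τ, τ = V/Q = 10.588 s.
Solution: C(t) = C_in + (C₀ − C_in) e^(−t/τ).
C(18.1) = 3.00 + (0.292 − 3.00)·e^(−18.1/10.588) = 3.00 + (-2.7080)·0.18097 = 2.5099 mol/L.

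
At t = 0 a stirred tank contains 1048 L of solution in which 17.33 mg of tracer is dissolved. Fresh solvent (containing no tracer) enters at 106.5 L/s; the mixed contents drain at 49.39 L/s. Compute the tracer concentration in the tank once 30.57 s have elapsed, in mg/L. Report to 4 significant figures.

Total volume: dV/dt = Q_in − Q_out = 57.1100 L/s, so V(t) = 1048 + 57.1100 t and V(30.57) = 2793.85 L.
Species balance (pure solvent in): dm/dt = −Q_out · m/V(t).
Separate: dm/m = −Q_out dt/V(t) ⇒ ln(m/m₀) = −(Q_out/(Q_in−Q_out)) ln(V/V₀).
m = m₀ (V₀/V)^(Q_out/(Q_in−Q_out)) = 17.33 × (1048/2793.85)^(0.864822) = 7.42200 mg.
C = m/V = 7.42200/2793.85 = 0.00265655 mg/L.

0.002657 mg/L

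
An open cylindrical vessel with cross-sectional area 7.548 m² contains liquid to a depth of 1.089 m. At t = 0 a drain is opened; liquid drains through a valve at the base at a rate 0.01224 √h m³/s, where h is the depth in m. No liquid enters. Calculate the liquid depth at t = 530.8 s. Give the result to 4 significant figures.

0.3760 m

Accumulation of liquid (constant cross-section A): A dh/dt = −0.01224 √h.
This is separable: 2 d(√h)/dt = −0.01224/A, so √h = √h₀ − (0.01224/(2A)) t.
√h = √1.089 − 0.01224·530.8/(2·7.548) = 1.04355 − 0.430378 = 0.613173.
h = 0.613173² = 0.375981 m.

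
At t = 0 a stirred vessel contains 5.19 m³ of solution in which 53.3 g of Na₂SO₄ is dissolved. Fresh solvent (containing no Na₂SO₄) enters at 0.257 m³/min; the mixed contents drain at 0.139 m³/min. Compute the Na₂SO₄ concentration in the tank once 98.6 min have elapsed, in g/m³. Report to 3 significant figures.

0.793 g/m³

Let m(t) be the amount of Na₂SO₄. Volume: V(t) = V₀ + (Q_in − Q_out) t = 5.19 + 0.11800 t; V(98.6) = 16.825 m³.
Species balance (pure solvent in): dm/dt = −Q_out · m/V(t).
Separate: dm/m = −Q_out dt/V(t) ⇒ ln(m/m₀) = −(Q_out/(Q_in−Q_out)) ln(V/V₀).
m = m₀ (V₀/V)^(Q_out/(Q_in−Q_out)) = 53.3 × (5.19/16.825)^(1.1780) = 13.337 g.
C = m/V = 13.337/16.825 = 0.79267 g/m³.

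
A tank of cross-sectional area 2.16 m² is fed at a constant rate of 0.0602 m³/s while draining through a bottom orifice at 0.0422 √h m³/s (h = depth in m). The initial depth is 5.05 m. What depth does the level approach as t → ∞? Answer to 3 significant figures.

Level balance: A dh/dt = 0.0602 − 0.0422 √h. Setting dh/dt = 0:
Q_in = 0.0422 √h_ss ⇒ √h_ss = 0.0602/0.0422 = 1.4265.
h_ss = 1.4265² = 2.0350 m. (Since h₀ = 5.05 m > h_ss, the level will fall toward this value.)

2.04 m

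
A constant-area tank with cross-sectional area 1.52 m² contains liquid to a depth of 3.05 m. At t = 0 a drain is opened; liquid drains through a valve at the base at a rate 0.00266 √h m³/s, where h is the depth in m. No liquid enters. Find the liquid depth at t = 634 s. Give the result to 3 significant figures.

Mass balance (ρ constant): A dh/dt = −0.00266 √h.
This is separable: 2 d(√h)/dt = −0.00266/A, so √h = √h₀ − (0.00266/(2A)) t.
√h = √3.05 − 0.00266·634/(2·1.52) = 1.7464 − 0.55475 = 1.1917.
h = 1.1917² = 1.4201 m.

1.42 m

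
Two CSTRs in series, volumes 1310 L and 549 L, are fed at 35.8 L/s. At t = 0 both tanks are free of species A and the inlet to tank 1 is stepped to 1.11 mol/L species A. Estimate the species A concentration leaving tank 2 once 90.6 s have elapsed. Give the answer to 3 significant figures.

0.952 mol/L

Time constants: τᵢ = Vᵢ/Q for each well-mixed tank.
τ₁ = 1310/35.8 = 36.592 s; τ₂ = 549/35.8 = 15.335 s.
Solving the cascade with C₁(0)=C₂(0)=0 gives C₂(t) = C_in[1 − (τ₁ e^(−t/τ₁) − τ₂ e^(−t/τ₂))/(τ₁ − τ₂)].
At t = 90.6: e^(−t/τ₁) = 0.084084, e^(−t/τ₂) = 0.0027177.
C₂ = 1.11·[1 − (36.592·0.084084 − 15.335·0.0027177)/(21.257)] = 1.11·0.85722 = 0.95151 mol/L.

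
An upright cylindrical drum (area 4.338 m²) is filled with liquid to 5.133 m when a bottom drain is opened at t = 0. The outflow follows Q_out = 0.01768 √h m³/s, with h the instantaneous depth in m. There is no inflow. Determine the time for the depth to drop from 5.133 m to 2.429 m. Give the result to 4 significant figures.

A dh/dt = −Q_out = −0.01768 √h.
∫ h^(−1/2) dh = −(0.01768/A) ∫ dt, giving 2√h = 2√h₀ − (0.01768/A) t.
t = 2A(√h₀ − √h)/0.01768 = 2·4.338·(√5.133 − √2.429)/0.01768
  = 8.67600 × (2.26561 − 1.55852) / 0.01768 = 346.985 s.

347.0 s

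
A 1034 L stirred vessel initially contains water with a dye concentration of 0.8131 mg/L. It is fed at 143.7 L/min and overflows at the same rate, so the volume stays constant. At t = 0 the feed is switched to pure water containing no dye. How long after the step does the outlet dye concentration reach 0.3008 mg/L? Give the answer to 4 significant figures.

Species balance: V dC/dt = Q(C_in − C) ⇒ τ = V/Q = 7.19555 min.
C(t) = C_in + (C₀ − C_in) e^(−t/τ). Set C = 0.3008 and solve for t:
e^(−t/τ) = (C − C_in)/(C₀ − C_in) = (0.3008 − 0)/(0.8131 − 0) = 0.369942
t = −τ ln(…) = 7.19555 × 0.994409 = 7.15531 min.

7.155 min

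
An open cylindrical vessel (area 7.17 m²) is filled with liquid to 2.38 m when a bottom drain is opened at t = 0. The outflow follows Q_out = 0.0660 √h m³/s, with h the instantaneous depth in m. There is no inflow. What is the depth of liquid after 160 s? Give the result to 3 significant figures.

0.650 m

Accumulation of liquid (constant cross-section A): A dh/dt = −0.0660 √h.
∫ h^(−1/2) dh = −(0.0660/A) ∫ dt, giving 2√h = 2√h₀ − (0.0660/A) t.
√h = √2.38 − 0.0660·160/(2·7.17) = 1.5427 − 0.73640 = 0.80632.
h = 0.80632² = 0.65016 m.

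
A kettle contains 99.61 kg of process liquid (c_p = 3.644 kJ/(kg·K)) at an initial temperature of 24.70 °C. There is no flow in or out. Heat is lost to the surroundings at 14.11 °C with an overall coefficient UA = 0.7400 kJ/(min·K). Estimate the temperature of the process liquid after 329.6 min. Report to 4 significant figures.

Lumped-capacitance energy balance: M c_p dT/dt = UA(T_amb − T).
dT/dt = (T_ss − T)/τ with T_ss = T_amb = 14.1100 °C, τ = M c_p/UA = 99.61·3.644/0.7400 = 490.512 min.
This is linear first-order; T(t) = T_ss + (T₀ − T_ss) e^(−t/τ).
T(329.6) = 14.1100 + (10.5900)·0.510711 = 19.5184 °C.

19.52 °C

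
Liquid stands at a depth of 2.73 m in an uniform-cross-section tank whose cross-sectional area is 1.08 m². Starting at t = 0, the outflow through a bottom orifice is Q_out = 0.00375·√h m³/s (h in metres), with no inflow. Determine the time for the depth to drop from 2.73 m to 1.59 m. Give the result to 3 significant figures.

225 s

With no inflow, A dh/dt = −0.00375 √h.
∫ h^(−1/2) dh = −(0.00375/A) ∫ dt, giving 2√h = 2√h₀ − (0.00375/A) t.
t = 2A(√h₀ − √h)/0.00375 = 2·1.08·(√2.73 − √1.59)/0.00375
  = 2.1600 × (1.6523 − 1.2610) / 0.00375 = 225.40 s.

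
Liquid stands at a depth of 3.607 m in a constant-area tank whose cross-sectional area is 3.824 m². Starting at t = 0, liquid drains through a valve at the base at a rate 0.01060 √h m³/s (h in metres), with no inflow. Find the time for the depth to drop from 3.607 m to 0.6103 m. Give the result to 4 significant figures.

A dh/dt = −Q_out = −0.01060 √h.
This is separable: 2 d(√h)/dt = −0.01060/A, so √h = √h₀ − (0.01060/(2A)) t.
t = 2A(√h₀ − √h)/0.01060 = 2·3.824·(√3.607 − √0.6103)/0.01060
  = 7.64800 × (1.89921 − 0.781217) / 0.01060 = 806.643 s.

806.6 s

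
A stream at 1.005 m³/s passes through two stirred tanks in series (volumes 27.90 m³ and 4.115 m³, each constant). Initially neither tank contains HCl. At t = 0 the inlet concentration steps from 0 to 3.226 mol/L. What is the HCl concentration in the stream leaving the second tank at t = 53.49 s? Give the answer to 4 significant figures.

Species balance on tank i: dCᵢ/dt = (Cᵢ₋₁ − Cᵢ)/τᵢ with τᵢ = Vᵢ/Q.
τ₁ = 27.90/1.005 = 27.7612 s; τ₂ = 4.115/1.005 = 4.09453 s.
Tank 1: C₁ = C_in(1 − e^(−t/τ₁)). Tank 2 (τ₁ ≠ τ₂): C₂ = C_in[1 − (τ₁ e^(−t/τ₁) − τ₂ e^(−t/τ₂))/(τ₁ − τ₂)].
At t = 53.49: e^(−t/τ₁) = 0.145615, e^(−t/τ₂) = 2.12067e-06.
C₂ = 3.226·[1 − (27.7612·0.145615 − 4.09453·2.12067e-06)/(23.6667)] = 3.226·0.829193 = 2.67498 mol/L.

2.675 mol/L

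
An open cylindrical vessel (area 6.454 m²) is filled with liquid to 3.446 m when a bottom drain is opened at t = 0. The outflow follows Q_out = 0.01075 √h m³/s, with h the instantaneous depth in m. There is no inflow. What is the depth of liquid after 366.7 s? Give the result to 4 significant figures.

With no inflow, A dh/dt = −0.01075 √h.
Separate and integrate: 2(√h − √h₀) = −(0.01075/A) t.
√h = √3.446 − 0.01075·366.7/(2·6.454) = 1.85634 − 0.305394 = 1.55095.
h = 1.55095² = 2.40544 m.

2.405 m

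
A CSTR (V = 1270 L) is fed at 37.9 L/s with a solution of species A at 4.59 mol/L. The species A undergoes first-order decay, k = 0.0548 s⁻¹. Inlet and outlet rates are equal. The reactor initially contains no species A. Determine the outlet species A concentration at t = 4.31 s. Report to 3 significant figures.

0.495 mol/L

Species balance: V dC/dt = Q C_in − Q C − k V C.
dC/dt = (Q/V) C_in − (Q/V + k) C; effective rate a = Q/V + k = 0.029843 + 0.0548 = 0.084643 s⁻¹.
C_ss = Q C_in/(Q + kV) = 1.6183 mol/L; C(t) = C_ss + (C₀ − C_ss) e^(−a t).
C(4.31) = 1.6183 + (-1.6183)·e^(−0.084643·4.31) = 1.6183 + (-1.6183)·0.69433 = 0.49467 mol/L.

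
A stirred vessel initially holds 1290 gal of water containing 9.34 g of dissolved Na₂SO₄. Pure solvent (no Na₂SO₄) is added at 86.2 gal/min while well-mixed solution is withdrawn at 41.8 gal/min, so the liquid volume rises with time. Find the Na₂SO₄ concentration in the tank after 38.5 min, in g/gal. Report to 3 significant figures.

0.00141 g/gal

Total volume: dV/dt = Q_in − Q_out = 44.400 gal/min, so V(t) = 1290 + 44.400 t and V(38.5) = 2999.4 gal.
No Na₂SO₄ enters, so dm/dt = −Q_out · (m/V).
Separate: dm/m = −Q_out dt/V(t) ⇒ ln(m/m₀) = −(Q_out/(Q_in−Q_out)) ln(V/V₀).
m = m₀ (V₀/V)^(Q_out/(Q_in−Q_out)) = 9.34 × (1290/2999.4)^(0.94144) = 4.2205 g.
C = m/V = 4.2205/2999.4 = 0.0014071 g/gal.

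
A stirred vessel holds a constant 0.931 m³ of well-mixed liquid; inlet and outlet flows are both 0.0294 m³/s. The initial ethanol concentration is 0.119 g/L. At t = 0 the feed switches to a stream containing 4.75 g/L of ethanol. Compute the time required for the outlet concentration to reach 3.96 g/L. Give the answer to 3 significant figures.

Species balance: V dC/dt = Q(C_in − C) ⇒ τ = V/Q = 31.667 s.
C(t) = C_in + (C₀ − C_in) e^(−t/τ). Set C = 3.96 and solve for t:
e^(−t/τ) = (C − C_in)/(C₀ − C_in) = (3.96 − 4.75)/(0.119 − 4.75) = 0.17059
t = −τ ln(…) = 31.667 × 1.7685 = 56.002 s.

56.0 s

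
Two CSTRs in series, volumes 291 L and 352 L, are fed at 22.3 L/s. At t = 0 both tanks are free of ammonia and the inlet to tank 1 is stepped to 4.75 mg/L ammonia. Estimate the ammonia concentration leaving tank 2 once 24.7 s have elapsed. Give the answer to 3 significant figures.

2.43 mg/L

Species balance on tank i: dCᵢ/dt = (Cᵢ₋₁ − Cᵢ)/τᵢ with τᵢ = Vᵢ/Q.
τ₁ = 291/22.3 = 13.049 s; τ₂ = 352/22.3 = 15.785 s.
Tank 1: C₁ = C_in(1 − e^(−t/τ₁)). Tank 2 (τ₁ ≠ τ₂): C₂ = C_in[1 − (τ₁ e^(−t/τ₁) − τ₂ e^(−t/τ₂))/(τ₁ − τ₂)].
At t = 24.7: e^(−t/τ₁) = 0.15065, e^(−t/τ₂) = 0.20913.
C₂ = 4.75·[1 − (13.049·0.15065 − 15.785·0.20913)/(-2.7354)] = 4.75·0.51188 = 2.4314 mg/L.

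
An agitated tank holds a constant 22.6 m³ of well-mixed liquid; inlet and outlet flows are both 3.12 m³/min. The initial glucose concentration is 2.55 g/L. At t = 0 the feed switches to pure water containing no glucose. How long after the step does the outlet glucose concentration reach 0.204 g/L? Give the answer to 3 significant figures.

Unsteady species balance (constant V, well mixed): V dC/dt = Q(C_in − C), so τ = V/Q = 7.2436 min.
C(t) = C_in + (C₀ − C_in) e^(−t/τ). Set C = 0.204 and solve for t:
e^(−t/τ) = (C − C_in)/(C₀ − C_in) = (0.204 − 0)/(2.55 − 0) = 0.080000
t = −τ ln(…) = 7.2436 × 2.5257 = 18.295 min.

18.3 min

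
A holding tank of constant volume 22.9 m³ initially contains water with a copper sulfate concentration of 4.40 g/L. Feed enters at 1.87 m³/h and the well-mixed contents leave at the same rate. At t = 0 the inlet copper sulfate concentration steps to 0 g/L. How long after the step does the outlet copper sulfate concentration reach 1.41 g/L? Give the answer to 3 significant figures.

Species balance: V dC/dt = Q(C_in − C) ⇒ τ = V/Q = 12.246 h.
C(t) = C_in + (C₀ − C_in) e^(−t/τ). Set C = 1.41 and solve for t:
e^(−t/τ) = (C − C_in)/(C₀ − C_in) = (1.41 − 0)/(4.40 − 0) = 0.32045
t = −τ ln(…) = 12.246 × 1.1380 = 13.936 h.

13.9 h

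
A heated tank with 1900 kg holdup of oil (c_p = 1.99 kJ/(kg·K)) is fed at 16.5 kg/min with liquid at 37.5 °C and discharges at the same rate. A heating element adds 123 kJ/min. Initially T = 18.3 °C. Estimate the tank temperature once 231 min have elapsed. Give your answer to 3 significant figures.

38.2 °C

First-law balance (no shaft work): M c_p dT/dt = ṁ c_p (T_in − T) + 123.
Rearrange: dT/dt = (T_ss − T)/τ with τ = M/ṁ = 115.15 min and T_ss = T_in + Q̇/(ṁ c_p) = 41.246 °C.
This is linear first-order; T(t) = T_ss + (T₀ − T_ss) e^(−t/τ).
T(231) = 41.246 + (-22.946)·e^(−231/115.15) = 41.246 + (-22.946)·0.13452 = 38.159 °C.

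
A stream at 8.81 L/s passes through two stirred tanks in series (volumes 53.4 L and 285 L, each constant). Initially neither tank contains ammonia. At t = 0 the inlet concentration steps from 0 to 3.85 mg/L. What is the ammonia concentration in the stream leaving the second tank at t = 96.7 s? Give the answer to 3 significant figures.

Species balance on tank i: dCᵢ/dt = (Cᵢ₋₁ − Cᵢ)/τᵢ with τᵢ = Vᵢ/Q.
τ₁ = 53.4/8.81 = 6.0613 s; τ₂ = 285/8.81 = 32.350 s.
Solving the cascade with C₁(0)=C₂(0)=0 gives C₂(t) = C_in[1 − (τ₁ e^(−t/τ₁) − τ₂ e^(−t/τ₂))/(τ₁ − τ₂)].
At t = 96.7: e^(−t/τ₁) = 1.1787e-07, e^(−t/τ₂) = 0.050327.
C₂ = 3.85·[1 − (6.0613·1.1787e-07 − 32.350·0.050327)/(-26.288)] = 3.85·0.93807 = 3.6116 mg/L.

3.61 mg/L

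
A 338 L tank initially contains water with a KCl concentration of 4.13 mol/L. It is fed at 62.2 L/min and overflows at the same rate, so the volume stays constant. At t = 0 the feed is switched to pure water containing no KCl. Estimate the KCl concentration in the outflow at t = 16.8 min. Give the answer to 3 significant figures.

Accumulation = in − out for the solute gives V dC/dt = Q(C_in − C).
So dC/dt = (C_in − C)/τ with τ = V/Q = 338/62.2 = 5.4341 min.
Integrating: C(t) = C_in + (C₀ − C_in) e^(−t/τ).
C(16.8) = 0 + (4.13 − 0)·e^(−16.8/5.4341) = 0 + (4.1300)·0.045429 = 0.18762 mol/L.

0.188 mol/L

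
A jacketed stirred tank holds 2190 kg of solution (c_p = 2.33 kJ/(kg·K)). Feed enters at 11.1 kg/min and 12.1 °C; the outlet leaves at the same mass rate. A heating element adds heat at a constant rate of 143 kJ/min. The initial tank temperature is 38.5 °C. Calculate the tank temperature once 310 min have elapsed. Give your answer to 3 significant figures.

22.0 °C

M c_p dT/dt = ṁ c_p (T_in − T) + Q̇.
Rearrange: dT/dt = (T_ss − T)/τ with τ = M/ṁ = 197.30 min and T_ss = T_in + Q̇/(ṁ c_p) = 17.629 °C.
Solution: T(t) = T_ss + (T₀ − T_ss) e^(−t/τ).
T(310) = 17.629 + (20.871)·e^(−310/197.30) = 17.629 + (20.871)·0.20779 = 21.966 °C.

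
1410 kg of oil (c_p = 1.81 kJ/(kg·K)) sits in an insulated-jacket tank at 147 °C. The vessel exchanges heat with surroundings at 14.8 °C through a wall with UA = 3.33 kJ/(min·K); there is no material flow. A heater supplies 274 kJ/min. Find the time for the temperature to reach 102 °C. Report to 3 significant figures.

Lumped-capacitance energy balance: M c_p dT/dt = UA(T_amb − T) + Q̇.
τ = M c_p/UA = 766.40 min; T_ss = T_amb + Q̇/UA = 14.8 + 274/3.33 = 97.082 °C.
T(t) = T_ss + (T₀ − T_ss)e^(−t/τ); set T = 102:
t = −τ ln[(T − T_ss)/(T₀ − T_ss)] = −766.40 · ln(0.098516) = 1776.1 min.

1780 min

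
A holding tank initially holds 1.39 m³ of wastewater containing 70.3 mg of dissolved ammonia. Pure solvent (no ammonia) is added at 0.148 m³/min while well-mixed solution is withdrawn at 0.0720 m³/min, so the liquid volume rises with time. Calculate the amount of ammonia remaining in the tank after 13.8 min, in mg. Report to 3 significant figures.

41.3 mg

Let m(t) be the amount of ammonia. Volume: V(t) = V₀ + (Q_in − Q_out) t = 1.39 + 0.076000 t; V(13.8) = 2.4388 m³.
Solute balance: dm/dt = 0 − Q_out C = −Q_out m/V(t).
dm/m = −Q_out dt/(V₀ + 0.076000 t); integrating gives ln(m/m₀) = −(Q_out/(Q_in−Q_out)) ln(V/V₀).
m = m₀ (V₀/V)^(Q_out/(Q_in−Q_out)) = 70.3 × (1.39/2.4388)^(0.94737) = 41.271 mg.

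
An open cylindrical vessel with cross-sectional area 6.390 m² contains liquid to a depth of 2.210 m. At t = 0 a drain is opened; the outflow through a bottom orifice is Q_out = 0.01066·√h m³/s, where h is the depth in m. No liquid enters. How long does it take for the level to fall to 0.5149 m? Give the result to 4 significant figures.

922.0 s

A dh/dt = −Q_out = −0.01066 √h.
Separate and integrate: 2(√h − √h₀) = −(0.01066/A) t.
t = 2A(√h₀ − √h)/0.01066 = 2·6.390·(√2.210 − √0.5149)/0.01066
  = 12.7800 × (1.48661 − 0.717565) / 0.01066 = 921.984 s.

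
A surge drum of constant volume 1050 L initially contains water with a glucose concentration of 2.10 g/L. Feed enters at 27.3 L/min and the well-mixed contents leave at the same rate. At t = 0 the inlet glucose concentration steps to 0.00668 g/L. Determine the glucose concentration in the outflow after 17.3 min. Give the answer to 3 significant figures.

1.34 g/L

Mass balance on the solute (V constant): V dC/dt = Q(C_in − C).
So dC/dt = (C_in − C)/τ with τ = V/Q = 1050/27.3 = 38.462 min.
Solution: C(t) = C_in + (C₀ − C_in) e^(−t/τ).
C(17.3) = 0.00668 + (2.10 − 0.00668)·e^(−17.3/38.462) = 0.00668 + (2.0933)·0.63776 = 1.3417 g/L.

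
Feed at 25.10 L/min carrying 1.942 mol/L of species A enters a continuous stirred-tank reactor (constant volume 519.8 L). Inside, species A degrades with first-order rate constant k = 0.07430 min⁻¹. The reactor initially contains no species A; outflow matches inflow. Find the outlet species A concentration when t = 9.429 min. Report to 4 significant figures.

0.5242 mol/L

Species balance: V dC/dt = Q C_in − Q C − k V C.
dC/dt = (Q/V) C_in − (Q/V + k) C; effective rate a = Q/V + k = 0.0482878 + 0.07430 = 0.122588 min⁻¹.
C_ss = Q C_in/(Q + kV) = 0.764961 mol/L; C(t) = C_ss + (C₀ − C_ss) e^(−a t).
C(9.429) = 0.764961 + (-0.764961)·e^(−0.122588·9.429) = 0.764961 + (-0.764961)·0.314780 = 0.524166 mol/L.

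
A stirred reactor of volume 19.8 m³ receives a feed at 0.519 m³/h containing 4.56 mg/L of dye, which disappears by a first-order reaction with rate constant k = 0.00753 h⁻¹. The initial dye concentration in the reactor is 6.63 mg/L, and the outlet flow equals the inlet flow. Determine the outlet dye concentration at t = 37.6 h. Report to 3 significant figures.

4.41 mg/L

V dC/dt = Q(C_in − C) − k V C.
dC/dt = (Q/V) C_in − (Q/V + k) C; effective rate a = Q/V + k = 0.026212 + 0.00753 = 0.033742 h⁻¹.
C_ss = Q C_in/(Q + kV) = 3.5424 mg/L; C(t) = C_ss + (C₀ − C_ss) e^(−a t).
C(37.6) = 3.5424 + (3.0876)·e^(−0.033742·37.6) = 3.5424 + (3.0876)·0.28120 = 4.4106 mg/L.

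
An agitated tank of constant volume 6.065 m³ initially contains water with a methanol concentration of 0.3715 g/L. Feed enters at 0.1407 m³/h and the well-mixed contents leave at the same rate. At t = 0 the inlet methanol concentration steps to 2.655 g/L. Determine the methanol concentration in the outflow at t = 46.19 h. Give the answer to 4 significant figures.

1.873 g/L

Mass balance on the solute (V constant): V dC/dt = Q(C_in − C).
Time constant τ = V/Q = 6.065/0.1407 = 43.1059 h.
This is linear first-order; C(t) = C_in + (C₀ − C_in) e^(−t/τ).
C(46.19) = 2.655 + (0.3715 − 2.655)·e^(−46.19/43.1059) = 2.655 + (-2.28350)·0.342478 = 1.87295 g/L.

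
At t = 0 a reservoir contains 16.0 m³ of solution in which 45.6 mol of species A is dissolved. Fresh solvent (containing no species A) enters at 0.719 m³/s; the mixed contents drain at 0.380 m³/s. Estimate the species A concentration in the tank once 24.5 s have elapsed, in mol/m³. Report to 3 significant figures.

Total volume: dV/dt = Q_in − Q_out = 0.33900 m³/s, so V(t) = 16.0 + 0.33900 t and V(24.5) = 24.305 m³.
Solute balance: dm/dt = 0 − Q_out C = −Q_out m/V(t).
Separate: dm/m = −Q_out dt/V(t) ⇒ ln(m/m₀) = −(Q_out/(Q_in−Q_out)) ln(V/V₀).
m = m₀ (V₀/V)^(Q_out/(Q_in−Q_out)) = 45.6 × (16.0/24.305)^(1.1209) = 28.538 mol.
C = m/V = 28.538/24.305 = 1.1741 mol/m³.

1.17 mol/m³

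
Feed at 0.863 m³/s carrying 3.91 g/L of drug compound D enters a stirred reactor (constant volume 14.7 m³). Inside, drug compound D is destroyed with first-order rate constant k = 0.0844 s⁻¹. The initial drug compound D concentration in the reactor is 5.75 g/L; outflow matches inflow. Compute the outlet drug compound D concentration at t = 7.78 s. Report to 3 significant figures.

2.97 g/L

Accumulation = in − out − consumed: V dC/dt = Q C_in − Q C − k V C.
This is linear with rate a = Q/V + k = 0.14311 s⁻¹.
C_ss = Q C_in/(Q + kV) = 1.6040 g/L; C(t) = C_ss + (C₀ − C_ss) e^(−a t).
C(7.78) = 1.6040 + (4.1460)·e^(−0.14311·7.78) = 1.6040 + (4.1460)·0.32845 = 2.9658 g/L.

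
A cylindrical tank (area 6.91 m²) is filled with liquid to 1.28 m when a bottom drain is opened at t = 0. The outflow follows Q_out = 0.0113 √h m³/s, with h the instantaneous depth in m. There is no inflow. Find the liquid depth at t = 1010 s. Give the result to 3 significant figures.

With no inflow, A dh/dt = −0.0113 √h.
Separate and integrate: 2(√h − √h₀) = −(0.0113/A) t.
√h = √1.28 − 0.0113·1010/(2·6.91) = 1.1314 − 0.82583 = 0.30554.
h = 0.30554² = 0.093354 m.

0.0934 m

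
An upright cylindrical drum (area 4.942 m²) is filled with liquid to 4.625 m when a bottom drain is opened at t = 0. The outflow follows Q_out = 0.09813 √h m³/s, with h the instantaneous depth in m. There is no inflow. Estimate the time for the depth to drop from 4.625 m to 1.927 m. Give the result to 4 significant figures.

76.79 s

A dh/dt = −Q_out = −0.09813 √h.
∫ h^(−1/2) dh = −(0.09813/A) ∫ dt, giving 2√h = 2√h₀ − (0.09813/A) t.
t = 2A(√h₀ − √h)/0.09813 = 2·4.942·(√4.625 − √1.927)/0.09813
  = 9.88400 × (2.15058 − 1.38816) / 0.09813 = 76.7933 s.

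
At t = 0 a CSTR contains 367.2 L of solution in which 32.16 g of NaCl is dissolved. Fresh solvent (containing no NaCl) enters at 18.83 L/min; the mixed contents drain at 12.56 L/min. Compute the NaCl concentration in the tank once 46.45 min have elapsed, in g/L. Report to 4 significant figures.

Total volume: dV/dt = Q_in − Q_out = 6.27000 L/min, so V(t) = 367.2 + 6.27000 t and V(46.45) = 658.441 L.
Species balance (pure solvent in): dm/dt = −Q_out · m/V(t).
Separate: dm/m = −Q_out dt/V(t) ⇒ ln(m/m₀) = −(Q_out/(Q_in−Q_out)) ln(V/V₀).
m = m₀ (V₀/V)^(Q_out/(Q_in−Q_out)) = 32.16 × (367.2/658.441)^(2.00319) = 9.98339 g.
C = m/V = 9.98339/658.441 = 0.0151622 g/L.

0.01516 g/L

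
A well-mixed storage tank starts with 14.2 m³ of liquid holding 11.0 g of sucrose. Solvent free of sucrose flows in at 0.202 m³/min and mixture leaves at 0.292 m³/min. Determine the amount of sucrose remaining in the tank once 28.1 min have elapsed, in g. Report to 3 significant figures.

Let m(t) be the amount of sucrose. Volume: V(t) = V₀ + (Q_in − Q_out) t = 14.2 − 0.090000 t; V(28.1) = 11.671 m³.
Solute balance: dm/dt = 0 − Q_out C = −Q_out m/V(t).
Separate: dm/m = −Q_out dt/V(t) ⇒ ln(m/m₀) = −(Q_out/(Q_in−Q_out)) ln(V/V₀).
m = m₀ (V₀/V)^(Q_out/(Q_in−Q_out)) = 11.0 × (14.2/11.671)^(-3.2444) = 5.8214 g.

5.82 g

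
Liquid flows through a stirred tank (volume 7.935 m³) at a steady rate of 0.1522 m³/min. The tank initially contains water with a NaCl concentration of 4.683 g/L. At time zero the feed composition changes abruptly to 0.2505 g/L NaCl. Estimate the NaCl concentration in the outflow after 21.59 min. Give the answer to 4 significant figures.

3.180 g/L

Species balance on the tank: V dC/dt = Q(C_in − C).
Rewrite as dC/dt + C/τ = C_in/τ, τ = V/Q = 52.1353 min.
This is linear first-order; C(t) = C_in + (C₀ − C_in) e^(−t/τ).
C(21.59) = 0.2505 + (4.683 − 0.2505)·e^(−21.59/52.1353) = 0.2505 + (4.43250)·0.660925 = 3.18005 g/L.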